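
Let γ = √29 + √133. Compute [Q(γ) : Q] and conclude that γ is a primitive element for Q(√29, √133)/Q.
[Q(γ) : Q] = 4 (equivalently, Q(γ) = Q(√29, √133))

Obviously Q(γ) ⊆ Q(√29, √133), and [Q(√29, √133):Q] = 4 (since 29, 133 are distinct squarefree integers > 1 with 3857 not a perfect square). To show equality we compute the minimal polynomial of γ. From γ = √29 + √133: γ^2 = 29 + 2√(3857) + 133 = 162 + 2√(3857), so γ^2 - 162 = 2√(3857); squaring, (γ^2 - 162)^2 = 4·3857, i.e. γ^4 - 324γ^2 + 26244 - 15428 = 0, i.e. γ^4 - 324γ^2 + 10816 = 0. So γ is a root of x^4 - 324x^2 + 10816. This polynomial is irreducible over Q: it has no rational root (each ±√29 ± √133 is irrational), and any factorization into two quadratics over Q would force √(3857) ∈ Q (pairing opposite roots) or √29, √133 ∈ Q (other pairings), all impossible. Hence [Q(γ):Q] = 4 = [Q(√29, √133):Q], so Q(γ) = Q(√29, √133).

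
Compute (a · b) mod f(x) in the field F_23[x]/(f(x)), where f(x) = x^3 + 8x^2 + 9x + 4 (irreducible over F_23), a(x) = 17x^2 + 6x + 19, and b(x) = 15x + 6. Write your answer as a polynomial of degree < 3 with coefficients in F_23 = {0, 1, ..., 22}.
a · b ≡ 15x^2 + 4x + 14 (mod f(x))

Multiply in F_23[x]: a(x)·b(x) = (17x^2 + 6x + 19)·(15x + 6) = 2x^3 + 8x^2 + 22x + 22. This has degree ≥ 3, so divide by f(x) over F_23: 2x^3 + 8x^2 + 22x + 22 = (2)·(x^3 + 8x^2 + 9x + 4) + (15x^2 + 4x + 14). Hence a·b ≡ 15x^2 + 4x + 14 (mod f). (F_23[x]/(f) is a field with 23^3 = 12167 elements since f is irreducible of degree 3.)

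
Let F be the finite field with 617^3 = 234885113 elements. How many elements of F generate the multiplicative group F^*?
There are φ(234885112) = 90547200 primitive elements

F_q^* is cyclic of order q - 1 = 234885112. A cyclic group of order m has exactly φ(m) generators. Here m = 234885112 = 2^3 · 7 · 11 · 97 · 3931, so the number of primitive elements is φ(234885112) = 90547200.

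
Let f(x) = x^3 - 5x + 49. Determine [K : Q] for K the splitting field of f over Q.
[K : Q] = 6

By the rational root test, any rational root of the monic integer polynomial f(x) = x^3 - 5x + 49 must be an integer dividing the constant term 49, i.e. one of ±{1, 7, 49}. Evaluating: f(1) = 45, f(-1) = 53, f(7) = 357, f(-7) = -259, f(49) = 117453, f(-49) = -117355; none is 0, so f has no rational root and is therefore irreducible over Q (a cubic with no linear factor over a field is irreducible). For an irreducible cubic, the Galois group is A_3 or S_3 according as the discriminant disc(f) = -4a^3 - 27b^2 = -4·(-5)^3 - 27·(49)^2 = -64327 is or is not a square in Q. Here disc(f) = -64327 is not a perfect square in Q, so the Galois group of f over Q is not contained in A_3 and must be all of S_3. The splitting field has degree |S_3| = 6 over Q, so [K : Q] = 6.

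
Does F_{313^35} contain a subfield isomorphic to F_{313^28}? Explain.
No: F_{313^28} is not a subfield of F_{313^35}

F_{p^m} embeds in F_{p^n} iff m | n. Here 28 ∤ 35 (since 35 = 1·28 + 7 with remainder 7 ≠ 0), so F_{313^28} is not a subfield of F_{313^35}. Equivalently: if it were, the tower law would give 28 = [F_{313^28}:F_313] dividing [F_{313^35}:F_313] = 35, contradiction.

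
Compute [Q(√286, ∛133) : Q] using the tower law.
[Q(√286, ∛133) : Q] = 6

Let L = Q(√286, ∛133). Since Q(√286) ⊂ L and [Q(√286):Q] = 2, the tower law gives 2 | [L:Q]. Likewise Q(∛133) ⊂ L with [Q(∛133):Q] = 3 (because 133 is not a perfect cube), so 3 | [L:Q]. As gcd(2,3) = 1, [L:Q] is divisible by 6. Conversely L is generated over Q by √286 and ∛133, so [L:Q] ≤ 2·3 = 6. Therefore [Q(√286, ∛133) : Q] = 6.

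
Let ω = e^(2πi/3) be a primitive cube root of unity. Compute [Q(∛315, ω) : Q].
[Q(∛315, ω) : Q] = 6

[Q(∛315):Q] = 3 (min poly x^3 - 315, irreducible since 315 is not a perfect cube). [Q(ω):Q] = 2 (min poly x^2 + x + 1). Since Q(∛315) ⊂ R and ω ∉ R, we have ω ∉ Q(∛315), so x^2 + x + 1 remains irreducible over Q(∛315) and [Q(∛315, ω) : Q(∛315)] = 2. By the tower law, [Q(∛315, ω) : Q] = 3 · 2 = 6. (In fact Q(∛315, ω) is the splitting field of x^3 - 315 over Q.)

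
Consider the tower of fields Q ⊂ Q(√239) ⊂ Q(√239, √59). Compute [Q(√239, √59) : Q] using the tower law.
[Q(√239, √59) : Q] = 4

[Q(√239):Q] = 2 (min poly x^2 - 239, irreducible since 239 is squarefree > 1). For the top step, suppose √59 ∈ Q(√239), say √59 = c + d√239 with c, d ∈ Q. Squaring: 59 = c^2 + 239d^2 + 2cd√239. Since √239 ∉ Q this forces 2cd = 0. If d = 0 then √59 = c ∈ Q, contradicting 59 squarefree > 1. If c = 0 then 59 = 239d^2, so 239·59 = (239d)^2 is a perfect square in Q — but 239·59 = 14101 is not a perfect square (since 239 and 59 are distinct squarefree integers). Contradiction. Hence √59 ∉ Q(√239), so x^2 - 59 stays irreducible over Q(√239) and [Q(√239, √59) : Q(√239)] = 2. By the tower law, [Q(√239, √59) : Q] = 2 · 2 = 4.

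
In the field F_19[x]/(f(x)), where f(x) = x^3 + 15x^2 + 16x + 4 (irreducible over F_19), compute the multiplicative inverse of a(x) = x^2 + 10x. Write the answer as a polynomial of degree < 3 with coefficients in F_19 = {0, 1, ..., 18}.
a(x)^(-1) ≡ 10x^2 + 7x + 15 (mod f(x))

Since f is irreducible over F_19, F_19[x]/(f) is a field and a(x) ≠ 0 has an inverse. Apply the extended Euclidean algorithm to f(x) and a(x) in F_19[x]: f(x) = (x + 5)·a(x) + (4x + 4);  a(x) = (5x + 7)·(4x + 4) + (10). The last nonzero remainder is the constant 10 = gcd(f, a) in F_19. Back-substituting through the division chain expresses 10 = s(x)·a(x) + t(x)·f(x) with s(x) ≡ 5x^2 + 13x + 17 (mod f), so (5x^2 + 13x + 17)·a(x) ≡ 10 (mod f). Multiplying by 10^(-1) ≡ 2 in F_19 gives a(x)^(-1) ≡ 2·(5x^2 + 13x + 17) ≡ 10x^2 + 7x + 15 (mod f). Check: (x^2 + 10x)·(10x^2 + 7x + 15) = 10x^4 + 12x^3 + 9x^2 + 17x ≡ 1 (mod x^3 + 15x^2 + 16x + 4).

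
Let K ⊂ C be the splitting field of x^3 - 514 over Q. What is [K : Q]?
[K : Q] = 6

The roots of x^3 - 514 are ∛514, ω∛514, ω^2∛514 where ω = e^(2πi/3) is a primitive cube root of unity, so K = Q(∛514, ω). Now [Q(∛514):Q] = 3 (since 514 is not a perfect cube, x^3 - 514 is irreducible) and [Q(ω):Q] = 2. Both 2 and 3 divide [K:Q], and [K:Q] ≤ 3·2 = 6, so [K:Q] = 6. (Equivalently: Q(∛514) ⊂ R but ω ∉ R, so [K : Q(∛514)] = 2.)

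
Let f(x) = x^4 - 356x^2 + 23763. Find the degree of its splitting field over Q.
[K : Q] = 4

Solving the quadratic in x^2: x^2 = (356 ± √(356^2 - 4·23763))/2 = (356 ± √31684)/2 = (356 ± 178)/2, giving x^2 = 267 or x^2 = 89. So f(x) = (x^2 - 267)(x^2 - 89) and the roots of f are ±√267, ±√89. Hence the splitting field is K = Q(√267, √89). Since 267 and 89 are distinct squarefree integers > 1, their product 23763 is not a perfect square, so √89 ∉ Q(√267). By the tower law [K:Q] = [Q(√267,√89):Q(√267)] · [Q(√267):Q] = 2 · 2 = 4.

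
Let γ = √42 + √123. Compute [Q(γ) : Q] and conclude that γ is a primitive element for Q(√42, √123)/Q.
[Q(γ) : Q] = 4 (equivalently, Q(γ) = Q(√42, √123))

Obviously Q(γ) ⊆ Q(√42, √123), and [Q(√42, √123):Q] = 4 (since 42, 123 are distinct squarefree integers > 1 with 5166 not a perfect square). To show equality we compute the minimal polynomial of γ. From γ = √42 + √123: γ^2 = 42 + 2√(5166) + 123 = 165 + 2√(5166), so γ^2 - 165 = 2√(5166); squaring, (γ^2 - 165)^2 = 4·5166, i.e. γ^4 - 330γ^2 + 27225 - 20664 = 0, i.e. γ^4 - 330γ^2 + 6561 = 0. So γ is a root of x^4 - 330x^2 + 6561. This polynomial is irreducible over Q: it has no rational root (each ±√42 ± √123 is irrational), and any factorization into two quadratics over Q would force √(5166) ∈ Q (pairing opposite roots) or √42, √123 ∈ Q (other pairings), all impossible. Hence [Q(γ):Q] = 4 = [Q(√42, √123):Q], so Q(γ) = Q(√42, √123).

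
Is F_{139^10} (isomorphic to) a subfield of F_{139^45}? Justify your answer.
No: F_{139^10} is not a subfield of F_{139^45}

F_{p^m} embeds in F_{p^n} iff m | n. Here 10 ∤ 45 (since 45 = 4·10 + 5 with remainder 5 ≠ 0), so F_{139^10} is not a subfield of F_{139^45}. Equivalently: if it were, the tower law would give 10 = [F_{139^10}:F_139] dividing [F_{139^45}:F_139] = 45, contradiction.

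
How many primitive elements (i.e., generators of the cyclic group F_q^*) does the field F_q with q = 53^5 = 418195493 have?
There are φ(418195492) = 174096000 primitive elements

F_q^* is cyclic of order q - 1 = 418195492. A cyclic group of order m has exactly φ(m) generators. Here m = 418195492 = 2^2 · 11 · 13 · 131 · 5581, so the number of primitive elements is φ(418195492) = 174096000.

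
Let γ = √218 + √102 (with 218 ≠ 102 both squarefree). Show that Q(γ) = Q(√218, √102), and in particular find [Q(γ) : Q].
[Q(γ) : Q] = 4 (equivalently, Q(γ) = Q(√218, √102))

Obviously Q(γ) ⊆ Q(√218, √102), and [Q(√218, √102):Q] = 4 (since 218, 102 are distinct squarefree integers > 1 with 22236 not a perfect square). To show equality we compute the minimal polynomial of γ. From γ = √218 + √102: γ^2 = 218 + 2√(22236) + 102 = 320 + 2√(22236), so γ^2 - 320 = 2√(22236); squaring, (γ^2 - 320)^2 = 4·22236, i.e. γ^4 - 640γ^2 + 102400 - 88944 = 0, i.e. γ^4 - 640γ^2 + 13456 = 0. So γ is a root of x^4 - 640x^2 + 13456. This polynomial is irreducible over Q: it has no rational root (each ±√218 ± √102 is irrational), and any factorization into two quadratics over Q would force √(22236) ∈ Q (pairing opposite roots) or √218, √102 ∈ Q (other pairings), all impossible. Hence [Q(γ):Q] = 4 = [Q(√218, √102):Q], so Q(γ) = Q(√218, √102).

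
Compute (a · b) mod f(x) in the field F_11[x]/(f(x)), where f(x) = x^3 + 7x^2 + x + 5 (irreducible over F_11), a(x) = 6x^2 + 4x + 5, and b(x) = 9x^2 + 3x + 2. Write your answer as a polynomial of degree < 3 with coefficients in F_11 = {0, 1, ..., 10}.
a · b ≡ 6x^2 + 2 (mod f(x))

Multiply in F_11[x]: a(x)·b(x) = (6x^2 + 4x + 5)·(9x^2 + 3x + 2) = 10x^4 + 10x^3 + 3x^2 + x + 10. This has degree ≥ 3, so divide by f(x) over F_11: 10x^4 + 10x^3 + 3x^2 + x + 10 = (10x + 6)·(x^3 + 7x^2 + x + 5) + (6x^2 + 2). Hence a·b ≡ 6x^2 + 2 (mod f). (F_11[x]/(f) is a field with 11^3 = 1331 elements since f is irreducible of degree 3.)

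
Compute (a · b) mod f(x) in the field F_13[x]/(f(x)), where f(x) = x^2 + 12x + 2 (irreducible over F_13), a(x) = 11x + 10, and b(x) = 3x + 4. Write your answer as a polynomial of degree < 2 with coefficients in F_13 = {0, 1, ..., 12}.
a · b ≡ 3x (mod f(x))

Multiply in F_13[x]: a(x)·b(x) = (11x + 10)·(3x + 4) = 7x^2 + 9x + 1. This has degree ≥ 2, so divide by f(x) over F_13: 7x^2 + 9x + 1 = (7)·(x^2 + 12x + 2) + (3x). Hence a·b ≡ 3x (mod f). (F_13[x]/(f) is a field with 13^2 = 169 elements since f is irreducible of degree 2.)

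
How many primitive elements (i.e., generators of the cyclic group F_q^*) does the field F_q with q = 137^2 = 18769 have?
There are φ(18768) = 5632 primitive elements

F_q^* is cyclic of order q - 1 = 18768. A cyclic group of order m has exactly φ(m) generators. Here m = 18768 = 2^4 · 3 · 17 · 23, so the number of primitive elements is φ(18768) = 5632.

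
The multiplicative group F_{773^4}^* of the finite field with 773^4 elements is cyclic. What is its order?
|F_{773^4}^*| = 357040905840

F_{773^4} has 773^4 = 357040905841 elements; its multiplicative group consists of all nonzero elements, so |F_{773^4}^*| = 357040905841 - 1 = 357040905840. (It is cyclic since any finite subgroup of the multiplicative group of a field is cyclic.)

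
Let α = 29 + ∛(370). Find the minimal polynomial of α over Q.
m_α(x) = x^3 - 87x^2 + 2523x - 24759

Set β = α - 29 = ∛(370), so β^3 = 370. Then (α - 29)^3 - 370 = 0, i.e. α is a root of g(x) = (x - 29)^3 - 370 = x^3 - 87x^2 + 2523x - 24759. Since g(x) = h(x - 29) where h(x) = x^3 - 370, and h is irreducible over Q (because 370 is not a perfect cube, so h has no rational root, and a monic cubic with no rational root is irreducible), g is also irreducible (irreducibility is preserved under the substitution x → x - 29). Hence m_α(x) = x^3 - 87x^2 + 2523x - 24759.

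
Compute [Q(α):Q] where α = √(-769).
[Q(α):Q] = 2

[Q(α):Q] equals the degree of the minimal polynomial of α. Here α^2 = -769 and x^2 + 769 is irreducible (d = -769 is squarefree, ≠ 1, hence not a square), so deg(m_α) = 2. Thus [Q(α):Q] = 2.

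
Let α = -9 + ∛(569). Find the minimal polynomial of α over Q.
m_α(x) = x^3 + 27x^2 + 243x + 160

Set β = α + 9 = ∛(569), so β^3 = 569. Then (α + 9)^3 - 569 = 0, i.e. α is a root of g(x) = (x + 9)^3 - 569 = x^3 + 27x^2 + 243x + 160. Since g(x) = h(x + 9) where h(x) = x^3 - 569, and h is irreducible over Q (because 569 is not a perfect cube, so h has no rational root, and a monic cubic with no rational root is irreducible), g is also irreducible (irreducibility is preserved under the substitution x → x + 9). Hence m_α(x) = x^3 + 27x^2 + 243x + 160.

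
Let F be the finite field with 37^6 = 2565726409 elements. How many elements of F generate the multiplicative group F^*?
There are φ(2565726408) = 646652160 primitive elements

F_q^* is cyclic of order q - 1 = 2565726408. A cyclic group of order m has exactly φ(m) generators. Here m = 2565726408 = 2^3 · 3^3 · 7 · 19 · 31 · 43 · 67, so the number of primitive elements is φ(2565726408) = 646652160.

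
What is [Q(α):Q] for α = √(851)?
[Q(α):Q] = 2

[Q(α):Q] equals the degree of the minimal polynomial of α. Here α^2 = 851 and x^2 - 851 is irreducible (d = 851 is squarefree, ≠ 1, hence not a square), so deg(m_α) = 2. Thus [Q(α):Q] = 2.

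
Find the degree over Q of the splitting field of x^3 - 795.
[K : Q] = 6

The roots of x^3 - 795 are ∛795, ω∛795, ω^2∛795 where ω = e^(2πi/3) is a primitive cube root of unity, so K = Q(∛795, ω). Now [Q(∛795):Q] = 3 (since 795 is not a perfect cube, x^3 - 795 is irreducible) and [Q(ω):Q] = 2. Both 2 and 3 divide [K:Q], and [K:Q] ≤ 3·2 = 6, so [K:Q] = 6. (Equivalently: Q(∛795) ⊂ R but ω ∉ R, so [K : Q(∛795)] = 2.)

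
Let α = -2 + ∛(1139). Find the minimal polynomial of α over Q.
m_α(x) = x^3 + 6x^2 + 12x - 1131

Set β = α + 2 = ∛(1139), so β^3 = 1139. Then (α + 2)^3 - 1139 = 0, i.e. α is a root of g(x) = (x + 2)^3 - 1139 = x^3 + 6x^2 + 12x - 1131. Since g(x) = h(x + 2) where h(x) = x^3 - 1139, and h is irreducible over Q (because 1139 is not a perfect cube, so h has no rational root, and a monic cubic with no rational root is irreducible), g is also irreducible (irreducibility is preserved under the substitution x → x + 2). Hence m_α(x) = x^3 + 6x^2 + 12x - 1131.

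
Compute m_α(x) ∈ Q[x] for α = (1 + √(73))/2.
m_α(x) = x^2 - x - 18

From 2α - 1 = √(73), squaring gives (2α - 1)^2 = 73, i.e. 4α^2 - 4α + 1 = 73, so α^2 - α + (1 - 73)/4 = 0. Since 73 ≡ 1 (mod 4), (1 - 73)/4 = -18 ∈ Z. The polynomial x^2 - x - 18 has discriminant 1 - 4·(-18) = 73, which is not a perfect square in Q (d = 73 is squarefree and ≠ 1), so x^2 - x - 18 is irreducible over Q. It is the minimal polynomial of α.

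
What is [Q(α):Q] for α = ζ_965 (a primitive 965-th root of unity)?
[Q(α):Q] = 768

The minimal polynomial of ζ_965 over Q is the 965-th cyclotomic polynomial Φ_965(x), which is irreducible over Q and has degree φ(965) = 768. Hence [Q(α):Q] = φ(965) = 768.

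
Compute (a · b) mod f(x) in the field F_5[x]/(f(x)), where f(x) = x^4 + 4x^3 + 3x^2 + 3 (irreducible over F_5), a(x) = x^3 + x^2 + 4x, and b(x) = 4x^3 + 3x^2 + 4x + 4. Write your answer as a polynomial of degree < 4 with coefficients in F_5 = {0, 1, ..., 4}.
a · b ≡ 4x^3 + 2x^2 + 3x + 4 (mod f(x))

Multiply in F_5[x]: a(x)·b(x) = (x^3 + x^2 + 4x)·(4x^3 + 3x^2 + 4x + 4) = 4x^6 + 2x^5 + 3x^4 + x. This has degree ≥ 4, so divide by f(x) over F_5: 4x^6 + 2x^5 + 3x^4 + x = (4x^2 + x + 2)·(x^4 + 4x^3 + 3x^2 + 3) + (4x^3 + 2x^2 + 3x + 4). Hence a·b ≡ 4x^3 + 2x^2 + 3x + 4 (mod f). (F_5[x]/(f) is a field with 5^4 = 625 elements since f is irreducible of degree 4.)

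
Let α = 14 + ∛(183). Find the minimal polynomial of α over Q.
m_α(x) = x^3 - 42x^2 + 588x - 2927

Set β = α - 14 = ∛(183), so β^3 = 183. Then (α - 14)^3 - 183 = 0, i.e. α is a root of g(x) = (x - 14)^3 - 183 = x^3 - 42x^2 + 588x - 2927. Since g(x) = h(x - 14) where h(x) = x^3 - 183, and h is irreducible over Q (because 183 is not a perfect cube, so h has no rational root, and a monic cubic with no rational root is irreducible), g is also irreducible (irreducibility is preserved under the substitution x → x - 14). Hence m_α(x) = x^3 - 42x^2 + 588x - 2927.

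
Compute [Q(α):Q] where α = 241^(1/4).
[Q(α):Q] = 4

α is a root of x^4 - 241. By Eisenstein's criterion at the prime p = 241 (which divides the constant term 241 but p^2 = 58081 does not, since 241 is squarefree), x^4 - 241 is irreducible over Q. Hence [Q(α):Q] = 4.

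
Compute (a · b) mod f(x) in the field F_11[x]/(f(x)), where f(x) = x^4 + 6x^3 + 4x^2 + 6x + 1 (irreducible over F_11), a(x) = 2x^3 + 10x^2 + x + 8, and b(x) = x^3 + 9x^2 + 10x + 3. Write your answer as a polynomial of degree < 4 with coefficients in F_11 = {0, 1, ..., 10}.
a · b ≡ 5x^3 + 8x^2 + 3x + 6 (mod f(x))

Multiply in F_11[x]: a(x)·b(x) = (2x^3 + 10x^2 + x + 8)·(x^3 + 9x^2 + 10x + 3) = 2x^6 + 6x^5 + x^4 + 2x^3 + 2x^2 + 6x + 2. This has degree ≥ 4, so divide by f(x) over F_11: 2x^6 + 6x^5 + x^4 + 2x^3 + 2x^2 + 6x + 2 = (2x^2 + 5x + 7)·(x^4 + 6x^3 + 4x^2 + 6x + 1) + (5x^3 + 8x^2 + 3x + 6). Hence a·b ≡ 5x^3 + 8x^2 + 3x + 6 (mod f). (F_11[x]/(f) is a field with 11^4 = 14641 elements since f is irreducible of degree 4.)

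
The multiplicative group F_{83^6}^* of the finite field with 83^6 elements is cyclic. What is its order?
|F_{83^6}^*| = 326940373368

F_{83^6} has 83^6 = 326940373369 elements; its multiplicative group consists of all nonzero elements, so |F_{83^6}^*| = 326940373369 - 1 = 326940373368. (It is cyclic since any finite subgroup of the multiplicative group of a field is cyclic.)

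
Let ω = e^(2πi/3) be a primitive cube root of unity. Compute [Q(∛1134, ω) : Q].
[Q(∛1134, ω) : Q] = 6

[Q(∛1134):Q] = 3 (min poly x^3 - 1134, irreducible since 1134 is not a perfect cube). [Q(ω):Q] = 2 (min poly x^2 + x + 1). Since Q(∛1134) ⊂ R and ω ∉ R, we have ω ∉ Q(∛1134), so x^2 + x + 1 remains irreducible over Q(∛1134) and [Q(∛1134, ω) : Q(∛1134)] = 2. By the tower law, [Q(∛1134, ω) : Q] = 3 · 2 = 6. (In fact Q(∛1134, ω) is the splitting field of x^3 - 1134 over Q.)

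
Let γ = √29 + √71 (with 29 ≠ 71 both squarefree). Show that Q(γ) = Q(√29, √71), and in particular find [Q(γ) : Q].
[Q(γ) : Q] = 4 (equivalently, Q(γ) = Q(√29, √71))

Obviously Q(γ) ⊆ Q(√29, √71), and [Q(√29, √71):Q] = 4 (since 29, 71 are distinct squarefree integers > 1 with 2059 not a perfect square). To show equality we compute the minimal polynomial of γ. From γ = √29 + √71: γ^2 = 29 + 2√(2059) + 71 = 100 + 2√(2059), so γ^2 - 100 = 2√(2059); squaring, (γ^2 - 100)^2 = 4·2059, i.e. γ^4 - 200γ^2 + 10000 - 8236 = 0, i.e. γ^4 - 200γ^2 + 1764 = 0. So γ is a root of x^4 - 200x^2 + 1764. This polynomial is irreducible over Q: it has no rational root (each ±√29 ± √71 is irrational), and any factorization into two quadratics over Q would force √(2059) ∈ Q (pairing opposite roots) or √29, √71 ∈ Q (other pairings), all impossible. Hence [Q(γ):Q] = 4 = [Q(√29, √71):Q], so Q(γ) = Q(√29, √71).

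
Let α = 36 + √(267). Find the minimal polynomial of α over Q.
m_α(x) = x^2 - 72x + 1029

From α - 36 = √(267), squaring gives (α - 36)^2 = 267, i.e. α^2 - 72α + 1296 = 267, so α^2 - 72α + 1029 = 0. The discriminant of x^2 - 72x + 1029 is (-72)^2 - 4·(1029) = 5184 - 4116 = 1068, and 4·(267) is not a perfect square in Q since 267 is squarefree and ≠ 1. Hence x^2 - 72x + 1029 is irreducible over Q and is the minimal polynomial of α.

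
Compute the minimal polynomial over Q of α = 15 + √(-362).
m_α(x) = x^2 - 30x + 587

From α - 15 = √(-362), squaring gives (α - 15)^2 = -362, i.e. α^2 - 30α + 225 = -362, so α^2 - 30α + 587 = 0. The discriminant of x^2 - 30x + 587 is (-30)^2 - 4·(587) = 900 - 2348 = -1448, and 4·(-362) is not a perfect square in Q since -362 is squarefree and ≠ 1. Hence x^2 - 30x + 587 is irreducible over Q and is the minimal polynomial of α.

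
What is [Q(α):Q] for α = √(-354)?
[Q(α):Q] = 2

[Q(α):Q] equals the degree of the minimal polynomial of α. Here α^2 = -354 and x^2 + 354 is irreducible (d = -354 is squarefree, ≠ 1, hence not a square), so deg(m_α) = 2. Thus [Q(α):Q] = 2.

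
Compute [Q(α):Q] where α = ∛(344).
[Q(α):Q] = 3

The minimal polynomial of α is x^3 - 344, irreducible over Q since 344 is not a perfect cube (so x^3 - 344 has no rational root). Hence [Q(α):Q] = deg(m_α) = 3.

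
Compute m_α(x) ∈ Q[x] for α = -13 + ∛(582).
m_α(x) = x^3 + 39x^2 + 507x + 1615

Set β = α + 13 = ∛(582), so β^3 = 582. Then (α + 13)^3 - 582 = 0, i.e. α is a root of g(x) = (x + 13)^3 - 582 = x^3 + 39x^2 + 507x + 1615. Since g(x) = h(x + 13) where h(x) = x^3 - 582, and h is irreducible over Q (because 582 is not a perfect cube, so h has no rational root, and a monic cubic with no rational root is irreducible), g is also irreducible (irreducibility is preserved under the substitution x → x + 13). Hence m_α(x) = x^3 + 39x^2 + 507x + 1615.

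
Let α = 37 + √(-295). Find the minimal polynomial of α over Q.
m_α(x) = x^2 - 74x + 1664

From α - 37 = √(-295), squaring gives (α - 37)^2 = -295, i.e. α^2 - 74α + 1369 = -295, so α^2 - 74α + 1664 = 0. The discriminant of x^2 - 74x + 1664 is (-74)^2 - 4·(1664) = 5476 - 6656 = -1180, and 4·(-295) is not a perfect square in Q since -295 is squarefree and ≠ 1. Hence x^2 - 74x + 1664 is irreducible over Q and is the minimal polynomial of α.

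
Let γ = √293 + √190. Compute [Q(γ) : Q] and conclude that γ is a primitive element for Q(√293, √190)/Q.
[Q(γ) : Q] = 4 (equivalently, Q(γ) = Q(√293, √190))

Obviously Q(γ) ⊆ Q(√293, √190), and [Q(√293, √190):Q] = 4 (since 293, 190 are distinct squarefree integers > 1 with 55670 not a perfect square). To show equality we compute the minimal polynomial of γ. From γ = √293 + √190: γ^2 = 293 + 2√(55670) + 190 = 483 + 2√(55670), so γ^2 - 483 = 2√(55670); squaring, (γ^2 - 483)^2 = 4·55670, i.e. γ^4 - 966γ^2 + 233289 - 222680 = 0, i.e. γ^4 - 966γ^2 + 10609 = 0. So γ is a root of x^4 - 966x^2 + 10609. This polynomial is irreducible over Q: it has no rational root (each ±√293 ± √190 is irrational), and any factorization into two quadratics over Q would force √(55670) ∈ Q (pairing opposite roots) or √293, √190 ∈ Q (other pairings), all impossible. Hence [Q(γ):Q] = 4 = [Q(√293, √190):Q], so Q(γ) = Q(√293, √190).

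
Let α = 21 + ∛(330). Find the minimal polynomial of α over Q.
m_α(x) = x^3 - 63x^2 + 1323x - 9591

Set β = α - 21 = ∛(330), so β^3 = 330. Then (α - 21)^3 - 330 = 0, i.e. α is a root of g(x) = (x - 21)^3 - 330 = x^3 - 63x^2 + 1323x - 9591. Since g(x) = h(x - 21) where h(x) = x^3 - 330, and h is irreducible over Q (because 330 is not a perfect cube, so h has no rational root, and a monic cubic with no rational root is irreducible), g is also irreducible (irreducibility is preserved under the substitution x → x - 21). Hence m_α(x) = x^3 - 63x^2 + 1323x - 9591.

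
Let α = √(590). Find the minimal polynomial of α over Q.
m_α(x) = x^2 - 590

α satisfies α^2 - 590 = 0, so x^2 - 590 annihilates α. Since d = 590 is squarefree and ≠ 1, it is not a perfect square in Q, so x^2 - 590 has no rational root and is therefore irreducible over Q (a degree-2 polynomial over a field is irreducible iff it has no root). Hence m_α(x) = x^2 - 590.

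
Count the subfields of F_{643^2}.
F_{643^2} has 2 subfields

The subfields of F_{p^n} are exactly the fields F_{p^d} for d | n (each is the fixed field of the unique index-d subgroup of Gal(F_{p^n}/F_p) ≅ Z/nZ). The divisors of n = 2 are {1, 2}, giving 2 subfields: F_{643^1}, F_{643^2}.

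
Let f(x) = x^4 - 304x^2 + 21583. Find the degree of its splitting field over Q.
[K : Q] = 4

Solving the quadratic in x^2: x^2 = (304 ± √(304^2 - 4·21583))/2 = (304 ± √6084)/2 = (304 ± 78)/2, giving x^2 = 113 or x^2 = 191. So f(x) = (x^2 - 113)(x^2 - 191) and the roots of f are ±√113, ±√191. Hence the splitting field is K = Q(√113, √191). Since 113 and 191 are distinct squarefree integers > 1, their product 21583 is not a perfect square, so √191 ∉ Q(√113). By the tower law [K:Q] = [Q(√113,√191):Q(√113)] · [Q(√113):Q] = 2 · 2 = 4.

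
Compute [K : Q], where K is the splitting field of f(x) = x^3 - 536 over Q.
[K : Q] = 6

The roots of x^3 - 536 are ∛536, ω∛536, ω^2∛536 where ω = e^(2πi/3) is a primitive cube root of unity, so K = Q(∛536, ω). Now [Q(∛536):Q] = 3 (since 536 is not a perfect cube, x^3 - 536 is irreducible) and [Q(ω):Q] = 2. Both 2 and 3 divide [K:Q], and [K:Q] ≤ 3·2 = 6, so [K:Q] = 6. (Equivalently: Q(∛536) ⊂ R but ω ∉ R, so [K : Q(∛536)] = 2.)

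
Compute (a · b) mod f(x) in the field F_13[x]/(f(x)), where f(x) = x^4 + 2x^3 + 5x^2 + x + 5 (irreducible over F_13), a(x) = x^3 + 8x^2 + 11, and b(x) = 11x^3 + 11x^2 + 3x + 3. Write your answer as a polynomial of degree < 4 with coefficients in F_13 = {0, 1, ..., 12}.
a · b ≡ x^3 + 5x^2 + 12 (mod f(x))

Multiply in F_13[x]: a(x)·b(x) = (x^3 + 8x^2 + 11)·(11x^3 + 11x^2 + 3x + 3) = 11x^6 + 8x^5 + 5x^3 + 2x^2 + 7x + 7. This has degree ≥ 4, so divide by f(x) over F_13: 11x^6 + 8x^5 + 5x^3 + 2x^2 + 7x + 7 = (11x^2 + 12x + 12)·(x^4 + 2x^3 + 5x^2 + x + 5) + (x^3 + 5x^2 + 12). Hence a·b ≡ x^3 + 5x^2 + 12 (mod f). (F_13[x]/(f) is a field with 13^4 = 28561 elements since f is irreducible of degree 4.)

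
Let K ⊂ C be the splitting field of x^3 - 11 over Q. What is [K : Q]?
[K : Q] = 6

The roots of x^3 - 11 are ∛11, ω∛11, ω^2∛11 where ω = e^(2πi/3) is a primitive cube root of unity, so K = Q(∛11, ω). Now [Q(∛11):Q] = 3 (since 11 is not a perfect cube, x^3 - 11 is irreducible) and [Q(ω):Q] = 2. Both 2 and 3 divide [K:Q], and [K:Q] ≤ 3·2 = 6, so [K:Q] = 6. (Equivalently: Q(∛11) ⊂ R but ω ∉ R, so [K : Q(∛11)] = 2.)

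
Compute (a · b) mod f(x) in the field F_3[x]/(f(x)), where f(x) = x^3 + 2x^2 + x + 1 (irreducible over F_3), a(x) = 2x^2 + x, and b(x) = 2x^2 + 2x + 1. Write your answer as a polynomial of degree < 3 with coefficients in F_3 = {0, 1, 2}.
a · b ≡ x^2 + 2x + 2 (mod f(x))

Multiply in F_3[x]: a(x)·b(x) = (2x^2 + x)·(2x^2 + 2x + 1) = x^4 + x^2 + x. This has degree ≥ 3, so divide by f(x) over F_3: x^4 + x^2 + x = (x + 1)·(x^3 + 2x^2 + x + 1) + (x^2 + 2x + 2). Hence a·b ≡ x^2 + 2x + 2 (mod f). (F_3[x]/(f) is a field with 3^3 = 27 elements since f is irreducible of degree 3.)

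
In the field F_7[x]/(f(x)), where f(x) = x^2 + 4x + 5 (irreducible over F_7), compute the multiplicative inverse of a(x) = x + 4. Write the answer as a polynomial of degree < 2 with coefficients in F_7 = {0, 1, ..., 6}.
a(x)^(-1) ≡ 4x (mod f(x))

Since f is irreducible over F_7, F_7[x]/(f) is a field and a(x) ≠ 0 has an inverse. Apply the extended Euclidean algorithm to f(x) and a(x) in F_7[x]: f(x) = (x)·a(x) + (5). The last nonzero remainder is the constant 5 = gcd(f, a) in F_7. Back-substituting through the division chain expresses 5 = s(x)·a(x) + t(x)·f(x) with s(x) ≡ 6x (mod f), so (6x)·a(x) ≡ 5 (mod f). Multiplying by 5^(-1) ≡ 3 in F_7 gives a(x)^(-1) ≡ 3·(6x) ≡ 4x (mod f). Check: (x + 4)·(4x) = 4x^2 + 2x ≡ 1 (mod x^2 + 4x + 5).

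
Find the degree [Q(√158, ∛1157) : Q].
[Q(√158, ∛1157) : Q] = 6

Let L = Q(√158, ∛1157). Since Q(√158) ⊂ L and [Q(√158):Q] = 2, the tower law gives 2 | [L:Q]. Likewise Q(∛1157) ⊂ L with [Q(∛1157):Q] = 3 (because 1157 is not a perfect cube), so 3 | [L:Q]. As gcd(2,3) = 1, [L:Q] is divisible by 6. Conversely L is generated over Q by √158 and ∛1157, so [L:Q] ≤ 2·3 = 6. Therefore [Q(√158, ∛1157) : Q] = 6.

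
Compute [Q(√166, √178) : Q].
[Q(√166, √178) : Q] = 4

[Q(√166):Q] = 2 (min poly x^2 - 166, irreducible since 166 is squarefree > 1). For the top step, suppose √178 ∈ Q(√166), say √178 = c + d√166 with c, d ∈ Q. Squaring: 178 = c^2 + 166d^2 + 2cd√166. Since √166 ∉ Q this forces 2cd = 0. If d = 0 then √178 = c ∈ Q, contradicting 178 squarefree > 1. If c = 0 then 178 = 166d^2, so 166·178 = (166d)^2 is a perfect square in Q — but 166·178 = 29548 is not a perfect square (since 166 and 178 are distinct squarefree integers). Contradiction. Hence √178 ∉ Q(√166), so x^2 - 178 stays irreducible over Q(√166) and [Q(√166, √178) : Q(√166)] = 2. By the tower law, [Q(√166, √178) : Q] = 2 · 2 = 4.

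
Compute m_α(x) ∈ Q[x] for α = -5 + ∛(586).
m_α(x) = x^3 + 15x^2 + 75x - 461

Set β = α + 5 = ∛(586), so β^3 = 586. Then (α + 5)^3 - 586 = 0, i.e. α is a root of g(x) = (x + 5)^3 - 586 = x^3 + 15x^2 + 75x - 461. Since g(x) = h(x + 5) where h(x) = x^3 - 586, and h is irreducible over Q (because 586 is not a perfect cube, so h has no rational root, and a monic cubic with no rational root is irreducible), g is also irreducible (irreducibility is preserved under the substitution x → x + 5). Hence m_α(x) = x^3 + 15x^2 + 75x - 461.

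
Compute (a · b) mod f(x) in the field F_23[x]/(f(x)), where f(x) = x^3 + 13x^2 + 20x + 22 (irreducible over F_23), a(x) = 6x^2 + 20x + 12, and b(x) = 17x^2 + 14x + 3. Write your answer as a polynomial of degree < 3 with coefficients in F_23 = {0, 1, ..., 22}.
a · b ≡ 22x^2 + 16x + 8 (mod f(x))

Multiply in F_23[x]: a(x)·b(x) = (6x^2 + 20x + 12)·(17x^2 + 14x + 3) = 10x^4 + 10x^3 + 19x^2 + 21x + 13. This has degree ≥ 3, so divide by f(x) over F_23: 10x^4 + 10x^3 + 19x^2 + 21x + 13 = (10x + 18)·(x^3 + 13x^2 + 20x + 22) + (22x^2 + 16x + 8). Hence a·b ≡ 22x^2 + 16x + 8 (mod f). (F_23[x]/(f) is a field with 23^3 = 12167 elements since f is irreducible of degree 3.)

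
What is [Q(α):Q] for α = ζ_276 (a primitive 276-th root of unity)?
[Q(α):Q] = 88

The minimal polynomial of ζ_276 over Q is the 276-th cyclotomic polynomial Φ_276(x), which is irreducible over Q and has degree φ(276) = 88. Hence [Q(α):Q] = φ(276) = 88.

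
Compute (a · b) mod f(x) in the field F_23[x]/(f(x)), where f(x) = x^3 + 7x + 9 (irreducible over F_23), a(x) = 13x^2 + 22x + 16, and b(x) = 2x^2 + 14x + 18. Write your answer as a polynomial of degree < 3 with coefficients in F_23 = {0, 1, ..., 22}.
a · b ≡ x^2 + 2 (mod f(x))

Multiply in F_23[x]: a(x)·b(x) = (13x^2 + 22x + 16)·(2x^2 + 14x + 18) = 3x^4 + 19x^3 + 22x^2 + 22x + 12. This has degree ≥ 3, so divide by f(x) over F_23: 3x^4 + 19x^3 + 22x^2 + 22x + 12 = (3x + 19)·(x^3 + 7x + 9) + (x^2 + 2). Hence a·b ≡ x^2 + 2 (mod f). (F_23[x]/(f) is a field with 23^3 = 12167 elements since f is irreducible of degree 3.)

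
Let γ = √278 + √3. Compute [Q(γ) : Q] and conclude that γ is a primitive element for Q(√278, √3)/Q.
[Q(γ) : Q] = 4 (equivalently, Q(γ) = Q(√278, √3))

Obviously Q(γ) ⊆ Q(√278, √3), and [Q(√278, √3):Q] = 4 (since 278, 3 are distinct squarefree integers > 1 with 834 not a perfect square). To show equality we compute the minimal polynomial of γ. From γ = √278 + √3: γ^2 = 278 + 2√(834) + 3 = 281 + 2√(834), so γ^2 - 281 = 2√(834); squaring, (γ^2 - 281)^2 = 4·834, i.e. γ^4 - 562γ^2 + 78961 - 3336 = 0, i.e. γ^4 - 562γ^2 + 75625 = 0. So γ is a root of x^4 - 562x^2 + 75625. This polynomial is irreducible over Q: it has no rational root (each ±√278 ± √3 is irrational), and any factorization into two quadratics over Q would force √(834) ∈ Q (pairing opposite roots) or √278, √3 ∈ Q (other pairings), all impossible. Hence [Q(γ):Q] = 4 = [Q(√278, √3):Q], so Q(γ) = Q(√278, √3).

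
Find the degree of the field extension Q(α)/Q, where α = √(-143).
[Q(α):Q] = 2

[Q(α):Q] equals the degree of the minimal polynomial of α. Here α^2 = -143 and x^2 + 143 is irreducible (d = -143 is squarefree, ≠ 1, hence not a square), so deg(m_α) = 2. Thus [Q(α):Q] = 2.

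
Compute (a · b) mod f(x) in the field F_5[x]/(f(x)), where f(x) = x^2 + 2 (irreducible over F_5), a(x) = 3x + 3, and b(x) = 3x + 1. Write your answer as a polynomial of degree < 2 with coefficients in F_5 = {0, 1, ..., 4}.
a · b ≡ 2x (mod f(x))

Multiply in F_5[x]: a(x)·b(x) = (3x + 3)·(3x + 1) = 4x^2 + 2x + 3. This has degree ≥ 2, so divide by f(x) over F_5: 4x^2 + 2x + 3 = (4)·(x^2 + 2) + (2x). Hence a·b ≡ 2x (mod f). (F_5[x]/(f) is a field with 5^2 = 25 elements since f is irreducible of degree 2.)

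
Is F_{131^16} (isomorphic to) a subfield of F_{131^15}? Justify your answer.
No: F_{131^16} is not a subfield of F_{131^15}

F_{p^m} embeds in F_{p^n} iff m | n. Here 16 ∤ 15 (since 15 = 0·16 + 15 with remainder 15 ≠ 0), so F_{131^16} is not a subfield of F_{131^15}. Equivalently: if it were, the tower law would give 16 = [F_{131^16}:F_131] dividing [F_{131^15}:F_131] = 15, contradiction.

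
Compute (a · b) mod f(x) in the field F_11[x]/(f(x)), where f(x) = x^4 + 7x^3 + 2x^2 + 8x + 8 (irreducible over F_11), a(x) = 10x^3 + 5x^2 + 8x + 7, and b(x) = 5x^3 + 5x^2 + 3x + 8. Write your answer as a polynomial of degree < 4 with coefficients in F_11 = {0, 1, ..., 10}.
a · b ≡ 3x^3 + 6x^2 + 4x + 8 (mod f(x))

Multiply in F_11[x]: a(x)·b(x) = (10x^3 + 5x^2 + 8x + 7)·(5x^3 + 5x^2 + 3x + 8) = 6x^6 + 9x^5 + 7x^4 + 5x^3 + 8x + 1. This has degree ≥ 4, so divide by f(x) over F_11: 6x^6 + 9x^5 + 7x^4 + 5x^3 + 8x + 1 = (6x^2 + 6)·(x^4 + 7x^3 + 2x^2 + 8x + 8) + (3x^3 + 6x^2 + 4x + 8). Hence a·b ≡ 3x^3 + 6x^2 + 4x + 8 (mod f). (F_11[x]/(f) is a field with 11^4 = 14641 elements since f is irreducible of degree 4.)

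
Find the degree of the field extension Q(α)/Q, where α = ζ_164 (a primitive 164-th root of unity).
[Q(α):Q] = 80

The minimal polynomial of ζ_164 over Q is the 164-th cyclotomic polynomial Φ_164(x), which is irreducible over Q and has degree φ(164) = 80. Hence [Q(α):Q] = φ(164) = 80.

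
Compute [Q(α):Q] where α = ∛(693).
[Q(α):Q] = 3

The minimal polynomial of α is x^3 - 693, irreducible over Q since 693 is not a perfect cube (so x^3 - 693 has no rational root). Hence [Q(α):Q] = deg(m_α) = 3.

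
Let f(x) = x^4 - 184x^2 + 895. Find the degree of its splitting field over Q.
[K : Q] = 4

Solving the quadratic in x^2: x^2 = (184 ± √(184^2 - 4·895))/2 = (184 ± √30276)/2 = (184 ± 174)/2, giving x^2 = 179 or x^2 = 5. So f(x) = (x^2 - 179)(x^2 - 5) and the roots of f are ±√179, ±√5. Hence the splitting field is K = Q(√179, √5). Since 179 and 5 are distinct squarefree integers > 1, their product 895 is not a perfect square, so √5 ∉ Q(√179). By the tower law [K:Q] = [Q(√179,√5):Q(√179)] · [Q(√179):Q] = 2 · 2 = 4.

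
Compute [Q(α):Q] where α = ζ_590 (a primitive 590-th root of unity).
[Q(α):Q] = 232

The minimal polynomial of ζ_590 over Q is the 590-th cyclotomic polynomial Φ_590(x), which is irreducible over Q and has degree φ(590) = 232. Hence [Q(α):Q] = φ(590) = 232.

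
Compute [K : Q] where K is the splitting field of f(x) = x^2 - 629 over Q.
[K : Q] = 2

f(x) = x^2 - 629 factors as (x - √629)(x + √629). The splitting field is K = Q(√629). Since 629 is squarefree and > 1, it is not a perfect square, so x^2 - 629 is irreducible over Q and [Q(√629) : Q] = 2. Hence [K : Q] = 2.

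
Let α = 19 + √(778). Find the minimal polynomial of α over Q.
m_α(x) = x^2 - 38x - 417

From α - 19 = √(778), squaring gives (α - 19)^2 = 778, i.e. α^2 - 38α + 361 = 778, so α^2 - 38α - 417 = 0. The discriminant of x^2 - 38x - 417 is (-38)^2 - 4·(-417) = 1444 + 1668 = 3112, and 4·(778) is not a perfect square in Q since 778 is squarefree and ≠ 1. Hence x^2 - 38x - 417 is irreducible over Q and is the minimal polynomial of α.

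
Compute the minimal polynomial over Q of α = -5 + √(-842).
m_α(x) = x^2 + 10x + 867

From α + 5 = √(-842), squaring gives (α + 5)^2 = -842, i.e. α^2 + 10α + 25 = -842, so α^2 + 10α + 867 = 0. The discriminant of x^2 + 10x + 867 is (10)^2 - 4·(867) = 100 - 3468 = -3368, and 4·(-842) is not a perfect square in Q since -842 is squarefree and ≠ 1. Hence x^2 + 10x + 867 is irreducible over Q and is the minimal polynomial of α.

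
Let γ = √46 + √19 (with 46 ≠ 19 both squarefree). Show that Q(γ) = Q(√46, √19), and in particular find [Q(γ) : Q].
[Q(γ) : Q] = 4 (equivalently, Q(γ) = Q(√46, √19))

Obviously Q(γ) ⊆ Q(√46, √19), and [Q(√46, √19):Q] = 4 (since 46, 19 are distinct squarefree integers > 1 with 874 not a perfect square). To show equality we compute the minimal polynomial of γ. From γ = √46 + √19: γ^2 = 46 + 2√(874) + 19 = 65 + 2√(874), so γ^2 - 65 = 2√(874); squaring, (γ^2 - 65)^2 = 4·874, i.e. γ^4 - 130γ^2 + 4225 - 3496 = 0, i.e. γ^4 - 130γ^2 + 729 = 0. So γ is a root of x^4 - 130x^2 + 729. This polynomial is irreducible over Q: it has no rational root (each ±√46 ± √19 is irrational), and any factorization into two quadratics over Q would force √(874) ∈ Q (pairing opposite roots) or √46, √19 ∈ Q (other pairings), all impossible. Hence [Q(γ):Q] = 4 = [Q(√46, √19):Q], so Q(γ) = Q(√46, √19).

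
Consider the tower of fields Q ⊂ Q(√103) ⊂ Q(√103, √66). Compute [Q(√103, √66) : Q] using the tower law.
[Q(√103, √66) : Q] = 4

[Q(√103):Q] = 2 (min poly x^2 - 103, irreducible since 103 is squarefree > 1). For the top step, suppose √66 ∈ Q(√103), say √66 = c + d√103 with c, d ∈ Q. Squaring: 66 = c^2 + 103d^2 + 2cd√103. Since √103 ∉ Q this forces 2cd = 0. If d = 0 then √66 = c ∈ Q, contradicting 66 squarefree > 1. If c = 0 then 66 = 103d^2, so 103·66 = (103d)^2 is a perfect square in Q — but 103·66 = 6798 is not a perfect square (since 103 and 66 are distinct squarefree integers). Contradiction. Hence √66 ∉ Q(√103), so x^2 - 66 stays irreducible over Q(√103) and [Q(√103, √66) : Q(√103)] = 2. By the tower law, [Q(√103, √66) : Q] = 2 · 2 = 4.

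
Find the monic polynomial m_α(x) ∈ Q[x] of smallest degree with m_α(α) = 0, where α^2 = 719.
m_α(x) = x^2 - 719

α satisfies α^2 - 719 = 0, so x^2 - 719 annihilates α. Since d = 719 is squarefree and ≠ 1, it is not a perfect square in Q, so x^2 - 719 has no rational root and is therefore irreducible over Q (a degree-2 polynomial over a field is irreducible iff it has no root). Hence m_α(x) = x^2 - 719.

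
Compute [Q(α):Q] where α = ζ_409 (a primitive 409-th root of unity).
[Q(α):Q] = 408

The minimal polynomial of ζ_409 over Q is the 409-th cyclotomic polynomial Φ_409(x), which is irreducible over Q and has degree φ(409) = 408. Hence [Q(α):Q] = φ(409) = 408.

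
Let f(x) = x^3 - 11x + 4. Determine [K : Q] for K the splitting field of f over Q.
[K : Q] = 6

By the rational root test, any rational root of the monic integer polynomial f(x) = x^3 - 11x + 4 must be an integer dividing the constant term 4, i.e. one of ±{1, 2, 4}. Evaluating: f(1) = -6, f(-1) = 14, f(2) = -10, f(-2) = 18, f(4) = 24, f(-4) = -16; none is 0, so f has no rational root and is therefore irreducible over Q (a cubic with no linear factor over a field is irreducible). For an irreducible cubic, the Galois group is A_3 or S_3 according as the discriminant disc(f) = -4a^3 - 27b^2 = -4·(-11)^3 - 27·(4)^2 = 4892 is or is not a square in Q. Here disc(f) = 4892 is not a perfect square in Q, so the Galois group of f over Q is not contained in A_3 and must be all of S_3. The splitting field has degree |S_3| = 6 over Q, so [K : Q] = 6.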